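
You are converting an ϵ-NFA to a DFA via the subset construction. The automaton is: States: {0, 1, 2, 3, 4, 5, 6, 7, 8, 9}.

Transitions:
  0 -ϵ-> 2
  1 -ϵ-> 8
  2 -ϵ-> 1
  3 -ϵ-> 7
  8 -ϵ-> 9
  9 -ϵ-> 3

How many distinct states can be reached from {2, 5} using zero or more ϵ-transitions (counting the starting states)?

Start with {2, 5}.
From 2 via ϵ: add 1.
From 1 via ϵ: add 8.
From 8 via ϵ: add 9.
From 9 via ϵ: add 3.
From 3 via ϵ: add 7.
ϵ-closure = {1, 2, 3, 5, 7, 8, 9}, which has 7 states.

7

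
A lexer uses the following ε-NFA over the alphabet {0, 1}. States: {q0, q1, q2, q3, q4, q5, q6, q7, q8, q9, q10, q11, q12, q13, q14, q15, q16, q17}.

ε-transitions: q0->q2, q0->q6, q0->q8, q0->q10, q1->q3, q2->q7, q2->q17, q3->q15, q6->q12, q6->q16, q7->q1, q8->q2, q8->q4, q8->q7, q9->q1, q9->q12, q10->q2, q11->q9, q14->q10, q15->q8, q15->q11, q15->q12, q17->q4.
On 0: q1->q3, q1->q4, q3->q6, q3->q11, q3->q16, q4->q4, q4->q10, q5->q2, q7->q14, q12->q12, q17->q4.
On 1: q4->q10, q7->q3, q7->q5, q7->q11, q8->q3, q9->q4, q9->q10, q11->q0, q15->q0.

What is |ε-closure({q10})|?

12

Start with {q10}.
From q10 via ε: add q2.
From q2 via ε: add q7, q17.
From q7 via ε: add q1.
From q17 via ε: add q4.
From q1 via ε: add q3.
From q3 via ε: add q15.
From q15 via ε: add q8, q11, q12.
From q11 via ε: add q9.
ε-closure = {q1, q2, q3, q4, q7, q8, q9, q10, q11, q12, q15, q17}, which has 12 states.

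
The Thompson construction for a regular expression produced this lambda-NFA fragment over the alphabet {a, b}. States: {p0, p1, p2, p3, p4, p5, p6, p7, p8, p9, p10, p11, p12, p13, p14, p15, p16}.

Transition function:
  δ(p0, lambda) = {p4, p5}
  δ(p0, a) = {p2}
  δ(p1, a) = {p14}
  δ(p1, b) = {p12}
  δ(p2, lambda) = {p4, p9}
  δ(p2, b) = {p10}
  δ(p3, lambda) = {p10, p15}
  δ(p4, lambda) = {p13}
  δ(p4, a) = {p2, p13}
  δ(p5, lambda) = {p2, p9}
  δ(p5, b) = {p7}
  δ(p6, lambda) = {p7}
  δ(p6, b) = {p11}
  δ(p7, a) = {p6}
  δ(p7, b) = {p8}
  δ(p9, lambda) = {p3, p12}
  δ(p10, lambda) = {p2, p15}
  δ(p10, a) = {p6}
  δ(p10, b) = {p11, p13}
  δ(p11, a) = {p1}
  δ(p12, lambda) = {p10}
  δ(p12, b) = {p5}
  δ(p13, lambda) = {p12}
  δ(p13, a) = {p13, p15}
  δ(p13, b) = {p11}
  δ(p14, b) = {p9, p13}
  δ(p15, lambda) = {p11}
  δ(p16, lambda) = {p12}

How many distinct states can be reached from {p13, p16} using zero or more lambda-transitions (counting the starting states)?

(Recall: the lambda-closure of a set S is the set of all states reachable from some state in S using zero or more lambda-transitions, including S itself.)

10

Start with {p13, p16}.
From p13 via lambda: add p12.
From p12 via lambda: add p10.
From p10 via lambda: add p2, p15.
From p2 via lambda: add p4, p9.
From p15 via lambda: add p11.
From p9 via lambda: add p3.
lambda-closure = {p2, p3, p4, p9, p10, p11, p12, p13, p15, p16}, which has 10 states.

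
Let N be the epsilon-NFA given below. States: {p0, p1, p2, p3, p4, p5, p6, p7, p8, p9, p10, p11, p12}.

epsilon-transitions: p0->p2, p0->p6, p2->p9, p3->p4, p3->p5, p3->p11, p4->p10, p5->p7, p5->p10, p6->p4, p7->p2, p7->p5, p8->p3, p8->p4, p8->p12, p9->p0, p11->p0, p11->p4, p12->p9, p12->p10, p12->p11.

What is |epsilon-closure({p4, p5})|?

Start with {p4, p5}.
From p4 via epsilon: add p10.
From p5 via epsilon: add p7.
From p7 via epsilon: add p2.
From p2 via epsilon: add p9.
From p9 via epsilon: add p0.
From p0 via epsilon: add p6.
epsilon-closure = {p0, p2, p4, p5, p6, p7, p9, p10}, which has 8 states.

8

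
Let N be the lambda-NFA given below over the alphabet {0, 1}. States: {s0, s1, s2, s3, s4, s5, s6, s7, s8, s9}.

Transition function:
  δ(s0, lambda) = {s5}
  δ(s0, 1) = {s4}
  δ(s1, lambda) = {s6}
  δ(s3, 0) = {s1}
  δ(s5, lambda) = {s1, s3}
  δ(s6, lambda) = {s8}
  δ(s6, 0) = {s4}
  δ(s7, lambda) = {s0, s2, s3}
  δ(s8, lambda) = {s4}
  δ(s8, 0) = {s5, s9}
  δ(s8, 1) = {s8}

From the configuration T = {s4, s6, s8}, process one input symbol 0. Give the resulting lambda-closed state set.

s6 on 0 → {s4}.
s8 on 0 → {s5, s9}.
No 0-transition from s4.
Union after reading 0: {s4, s5, s9}.
Now take the lambda-closure:
From s5 via lambda: add s1, s3.
From s1 via lambda: add s6.
From s6 via lambda: add s8.
No new states can be added; the closed set is {s1, s3, s4, s5, s6, s8, s9}.

{s1, s3, s4, s5, s6, s8, s9}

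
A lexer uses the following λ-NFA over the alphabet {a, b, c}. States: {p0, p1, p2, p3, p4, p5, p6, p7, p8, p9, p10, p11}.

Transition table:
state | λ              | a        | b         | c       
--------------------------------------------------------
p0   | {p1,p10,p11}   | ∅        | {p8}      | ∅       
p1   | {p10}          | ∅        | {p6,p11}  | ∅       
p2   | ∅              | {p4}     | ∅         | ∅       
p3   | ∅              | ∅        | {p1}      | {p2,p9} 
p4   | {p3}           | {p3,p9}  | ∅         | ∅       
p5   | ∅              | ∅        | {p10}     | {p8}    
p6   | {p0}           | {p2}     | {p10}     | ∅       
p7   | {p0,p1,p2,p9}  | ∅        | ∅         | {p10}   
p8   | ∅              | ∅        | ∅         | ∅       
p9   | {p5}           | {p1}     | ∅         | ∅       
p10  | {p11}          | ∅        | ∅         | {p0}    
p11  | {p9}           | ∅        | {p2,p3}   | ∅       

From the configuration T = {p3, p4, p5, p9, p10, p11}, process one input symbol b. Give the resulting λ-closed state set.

p3 on b → {p1}.
p5 on b → {p10}.
p11 on b → {p2, p3}.
No b-transition from p4, p9, p10.
Union after reading b: {p1, p2, p3, p10}.
Now take the λ-closure:
From p10 via λ: add p11.
From p11 via λ: add p9.
From p9 via λ: add p5.
No new states can be added; the closed set is {p1, p2, p3, p5, p9, p10, p11}.

{p1, p2, p3, p5, p9, p10, p11}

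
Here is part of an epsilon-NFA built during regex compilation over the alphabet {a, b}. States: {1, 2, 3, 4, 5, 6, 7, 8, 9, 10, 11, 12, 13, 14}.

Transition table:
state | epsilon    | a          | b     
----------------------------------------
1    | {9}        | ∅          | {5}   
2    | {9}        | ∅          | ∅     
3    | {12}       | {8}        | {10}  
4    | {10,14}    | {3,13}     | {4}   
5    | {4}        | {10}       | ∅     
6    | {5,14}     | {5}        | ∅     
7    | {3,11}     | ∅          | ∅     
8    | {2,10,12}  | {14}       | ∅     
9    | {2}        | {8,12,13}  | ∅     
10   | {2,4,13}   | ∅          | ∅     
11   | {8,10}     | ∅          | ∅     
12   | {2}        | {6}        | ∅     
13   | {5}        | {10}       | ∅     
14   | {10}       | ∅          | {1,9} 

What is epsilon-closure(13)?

{2, 4, 5, 9, 10, 13, 14}

Start with {13}.
From 13 via epsilon: add 5.
From 5 via epsilon: add 4.
From 4 via epsilon: add 10, 14.
From 10 via epsilon: add 2.
From 2 via epsilon: add 9.
No new states can be added; the closed set is {2, 4, 5, 9, 10, 13, 14}.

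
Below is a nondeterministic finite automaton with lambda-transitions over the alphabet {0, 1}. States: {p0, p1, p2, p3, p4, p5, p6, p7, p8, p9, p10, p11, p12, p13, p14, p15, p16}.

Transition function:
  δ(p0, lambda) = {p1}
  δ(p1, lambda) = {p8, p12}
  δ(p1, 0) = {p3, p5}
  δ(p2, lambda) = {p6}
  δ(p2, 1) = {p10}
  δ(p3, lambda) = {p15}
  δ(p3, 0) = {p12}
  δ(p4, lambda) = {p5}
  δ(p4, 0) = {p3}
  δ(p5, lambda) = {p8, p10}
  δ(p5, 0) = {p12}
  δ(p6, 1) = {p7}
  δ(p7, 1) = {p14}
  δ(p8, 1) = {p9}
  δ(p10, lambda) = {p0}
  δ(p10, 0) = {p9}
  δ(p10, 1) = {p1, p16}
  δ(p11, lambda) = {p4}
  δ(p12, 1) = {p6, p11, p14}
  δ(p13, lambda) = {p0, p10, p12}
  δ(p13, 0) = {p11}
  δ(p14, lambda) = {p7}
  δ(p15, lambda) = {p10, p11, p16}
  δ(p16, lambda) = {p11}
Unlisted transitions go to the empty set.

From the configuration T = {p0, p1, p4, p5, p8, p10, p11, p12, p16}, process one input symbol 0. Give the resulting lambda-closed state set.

p1 on 0 → {p3, p5}.
p4 on 0 → {p3}.
p5 on 0 → {p12}.
p10 on 0 → {p9}.
No 0-transition from p0, p8, p11, p12, p16.
Union after reading 0: {p3, p5, p9, p12}.
Now take the lambda-closure:
From p3 via lambda: add p15.
From p5 via lambda: add p8, p10.
From p10 via lambda: add p0.
From p15 via lambda: add p11, p16.
From p0 via lambda: add p1.
From p11 via lambda: add p4.
No new states can be added; the closed set is {p0, p1, p3, p4, p5, p8, p9, p10, p11, p12, p15, p16}.

{p0, p1, p3, p4, p5, p8, p9, p10, p11, p12, p15, p16}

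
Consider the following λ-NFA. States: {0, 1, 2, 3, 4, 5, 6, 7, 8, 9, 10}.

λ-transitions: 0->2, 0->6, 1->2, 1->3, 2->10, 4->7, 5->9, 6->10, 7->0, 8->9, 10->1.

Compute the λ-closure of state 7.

Start with {7}.
From 7 via λ: add 0.
From 0 via λ: add 2, 6.
From 2 via λ: add 10.
From 10 via λ: add 1.
From 1 via λ: add 3.
No new states can be added; the closed set is {0, 1, 2, 3, 6, 7, 10}.

{0, 1, 2, 3, 6, 7, 10}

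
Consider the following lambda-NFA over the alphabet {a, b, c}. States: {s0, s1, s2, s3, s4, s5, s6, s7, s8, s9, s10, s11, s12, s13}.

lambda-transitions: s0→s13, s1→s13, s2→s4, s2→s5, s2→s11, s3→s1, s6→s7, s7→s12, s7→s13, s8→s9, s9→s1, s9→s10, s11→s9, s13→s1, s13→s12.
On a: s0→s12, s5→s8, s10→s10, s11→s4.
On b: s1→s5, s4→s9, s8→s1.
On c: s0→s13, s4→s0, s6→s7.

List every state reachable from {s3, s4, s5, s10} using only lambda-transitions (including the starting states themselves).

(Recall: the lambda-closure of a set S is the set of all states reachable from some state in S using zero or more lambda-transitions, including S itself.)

Start with {s3, s4, s5, s10}.
From s3 via lambda: add s1.
From s1 via lambda: add s13.
From s13 via lambda: add s12.
No new states can be added; the closed set is {s1, s3, s4, s5, s10, s12, s13}.

{s1, s3, s4, s5, s10, s12, s13}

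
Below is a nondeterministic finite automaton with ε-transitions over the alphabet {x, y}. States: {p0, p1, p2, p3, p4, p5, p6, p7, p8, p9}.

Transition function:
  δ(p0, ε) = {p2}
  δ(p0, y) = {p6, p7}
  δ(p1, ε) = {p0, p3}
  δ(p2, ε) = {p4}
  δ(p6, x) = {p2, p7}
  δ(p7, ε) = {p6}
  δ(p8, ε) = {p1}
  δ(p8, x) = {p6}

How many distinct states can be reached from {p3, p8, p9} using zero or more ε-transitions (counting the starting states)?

Start with {p3, p8, p9}.
From p8 via ε: add p1.
From p1 via ε: add p0.
From p0 via ε: add p2.
From p2 via ε: add p4.
ε-closure = {p0, p1, p2, p3, p4, p8, p9}, which has 7 states.

7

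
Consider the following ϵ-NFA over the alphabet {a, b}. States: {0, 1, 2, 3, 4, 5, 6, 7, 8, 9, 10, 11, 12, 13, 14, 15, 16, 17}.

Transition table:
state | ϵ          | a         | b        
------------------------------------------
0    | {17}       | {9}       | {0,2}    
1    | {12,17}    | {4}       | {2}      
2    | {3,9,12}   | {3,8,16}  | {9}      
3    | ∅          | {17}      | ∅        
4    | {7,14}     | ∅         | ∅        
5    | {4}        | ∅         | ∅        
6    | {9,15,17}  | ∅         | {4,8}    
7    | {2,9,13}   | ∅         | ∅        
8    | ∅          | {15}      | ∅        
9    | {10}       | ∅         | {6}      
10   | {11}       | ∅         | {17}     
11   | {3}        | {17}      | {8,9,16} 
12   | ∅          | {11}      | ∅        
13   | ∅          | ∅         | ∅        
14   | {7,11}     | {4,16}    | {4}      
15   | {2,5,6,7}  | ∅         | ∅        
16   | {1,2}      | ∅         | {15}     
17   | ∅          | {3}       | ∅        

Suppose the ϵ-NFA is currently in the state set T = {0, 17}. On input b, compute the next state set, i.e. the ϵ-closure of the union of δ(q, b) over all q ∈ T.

{0, 2, 3, 9, 10, 11, 12, 17}

0 on b → {0, 2}.
No b-transition from 17.
Union after reading b: {0, 2}.
Now take the ϵ-closure:
From 0 via ϵ: add 17.
From 2 via ϵ: add 3, 9, 12.
From 9 via ϵ: add 10.
From 10 via ϵ: add 11.
No new states can be added; the closed set is {0, 2, 3, 9, 10, 11, 12, 17}.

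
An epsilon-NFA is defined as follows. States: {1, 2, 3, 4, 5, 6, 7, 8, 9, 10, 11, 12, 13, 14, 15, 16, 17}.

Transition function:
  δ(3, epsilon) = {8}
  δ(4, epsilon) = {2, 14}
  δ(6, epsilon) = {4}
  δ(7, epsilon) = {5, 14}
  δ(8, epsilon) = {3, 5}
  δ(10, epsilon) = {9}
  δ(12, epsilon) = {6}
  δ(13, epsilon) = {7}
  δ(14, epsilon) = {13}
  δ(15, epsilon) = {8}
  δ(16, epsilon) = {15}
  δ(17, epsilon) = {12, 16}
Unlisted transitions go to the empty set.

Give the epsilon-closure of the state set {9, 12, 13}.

Start with {9, 12, 13}.
From 12 via epsilon: add 6.
From 13 via epsilon: add 7.
From 6 via epsilon: add 4.
From 7 via epsilon: add 5, 14.
From 4 via epsilon: add 2.
No new states can be added; the closed set is {2, 4, 5, 6, 7, 9, 12, 13, 14}.

{2, 4, 5, 6, 7, 9, 12, 13, 14}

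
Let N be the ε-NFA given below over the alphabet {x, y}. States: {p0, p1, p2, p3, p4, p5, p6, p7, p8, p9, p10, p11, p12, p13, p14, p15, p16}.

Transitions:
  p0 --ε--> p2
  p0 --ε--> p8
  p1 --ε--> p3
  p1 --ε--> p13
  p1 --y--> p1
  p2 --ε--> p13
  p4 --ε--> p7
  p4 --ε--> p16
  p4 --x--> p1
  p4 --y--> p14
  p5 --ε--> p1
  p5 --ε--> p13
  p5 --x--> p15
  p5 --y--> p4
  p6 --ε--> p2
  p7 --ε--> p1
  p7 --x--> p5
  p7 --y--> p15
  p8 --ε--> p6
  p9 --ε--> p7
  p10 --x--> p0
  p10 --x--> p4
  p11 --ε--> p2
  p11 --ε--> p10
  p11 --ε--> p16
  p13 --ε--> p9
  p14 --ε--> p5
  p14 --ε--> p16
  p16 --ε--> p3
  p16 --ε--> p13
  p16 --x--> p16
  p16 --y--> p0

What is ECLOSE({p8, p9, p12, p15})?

{p1, p2, p3, p6, p7, p8, p9, p12, p13, p15}

Start with {p8, p9, p12, p15}.
From p8 via ε: add p6.
From p9 via ε: add p7.
From p6 via ε: add p2.
From p7 via ε: add p1.
From p1 via ε: add p3, p13.
No new states can be added; the closed set is {p1, p2, p3, p6, p7, p8, p9, p12, p13, p15}.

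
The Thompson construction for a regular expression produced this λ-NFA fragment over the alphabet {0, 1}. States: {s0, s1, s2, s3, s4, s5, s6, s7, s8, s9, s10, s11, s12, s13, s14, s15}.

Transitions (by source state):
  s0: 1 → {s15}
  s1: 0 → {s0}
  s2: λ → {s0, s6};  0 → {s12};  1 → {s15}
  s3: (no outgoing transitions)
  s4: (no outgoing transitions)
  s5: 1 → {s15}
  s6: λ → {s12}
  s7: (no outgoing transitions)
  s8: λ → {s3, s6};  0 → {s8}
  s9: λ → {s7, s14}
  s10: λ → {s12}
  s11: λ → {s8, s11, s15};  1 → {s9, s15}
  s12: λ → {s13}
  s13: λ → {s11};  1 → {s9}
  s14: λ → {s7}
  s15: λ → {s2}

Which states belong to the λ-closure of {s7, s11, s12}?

Start with {s7, s11, s12}.
From s11 via λ: add s8, s15.
From s12 via λ: add s13.
From s8 via λ: add s3, s6.
From s15 via λ: add s2.
From s2 via λ: add s0.
No new states can be added; the closed set is {s0, s2, s3, s6, s7, s8, s11, s12, s13, s15}.

{s0, s2, s3, s6, s7, s8, s11, s12, s13, s15}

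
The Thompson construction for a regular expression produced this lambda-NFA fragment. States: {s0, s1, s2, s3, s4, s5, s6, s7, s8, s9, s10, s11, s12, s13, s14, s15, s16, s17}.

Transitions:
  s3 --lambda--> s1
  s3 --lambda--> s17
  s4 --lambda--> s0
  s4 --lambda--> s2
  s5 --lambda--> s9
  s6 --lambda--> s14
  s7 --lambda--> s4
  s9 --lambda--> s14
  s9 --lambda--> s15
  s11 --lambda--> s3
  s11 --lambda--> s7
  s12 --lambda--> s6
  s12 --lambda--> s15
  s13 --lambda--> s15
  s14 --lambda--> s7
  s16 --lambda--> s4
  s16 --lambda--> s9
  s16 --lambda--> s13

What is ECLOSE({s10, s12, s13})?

Start with {s10, s12, s13}.
From s12 via lambda: add s6, s15.
From s6 via lambda: add s14.
From s14 via lambda: add s7.
From s7 via lambda: add s4.
From s4 via lambda: add s0, s2.
No new states can be added; the closed set is {s0, s2, s4, s6, s7, s10, s12, s13, s14, s15}.

{s0, s2, s4, s6, s7, s10, s12, s13, s14, s15}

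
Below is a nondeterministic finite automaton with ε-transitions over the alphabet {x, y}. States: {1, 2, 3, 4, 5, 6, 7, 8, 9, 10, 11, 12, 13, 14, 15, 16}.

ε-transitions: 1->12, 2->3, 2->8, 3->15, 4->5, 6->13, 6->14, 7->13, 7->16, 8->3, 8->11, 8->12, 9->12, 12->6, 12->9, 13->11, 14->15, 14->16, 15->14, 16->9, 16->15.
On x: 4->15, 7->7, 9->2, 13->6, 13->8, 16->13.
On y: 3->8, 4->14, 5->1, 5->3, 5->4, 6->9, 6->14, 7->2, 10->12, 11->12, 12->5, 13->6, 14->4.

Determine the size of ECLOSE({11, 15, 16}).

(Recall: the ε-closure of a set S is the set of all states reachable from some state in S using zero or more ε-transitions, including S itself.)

8

Start with {11, 15, 16}.
From 15 via ε: add 14.
From 16 via ε: add 9.
From 9 via ε: add 12.
From 12 via ε: add 6.
From 6 via ε: add 13.
ε-closure = {6, 9, 11, 12, 13, 14, 15, 16}, which has 8 states.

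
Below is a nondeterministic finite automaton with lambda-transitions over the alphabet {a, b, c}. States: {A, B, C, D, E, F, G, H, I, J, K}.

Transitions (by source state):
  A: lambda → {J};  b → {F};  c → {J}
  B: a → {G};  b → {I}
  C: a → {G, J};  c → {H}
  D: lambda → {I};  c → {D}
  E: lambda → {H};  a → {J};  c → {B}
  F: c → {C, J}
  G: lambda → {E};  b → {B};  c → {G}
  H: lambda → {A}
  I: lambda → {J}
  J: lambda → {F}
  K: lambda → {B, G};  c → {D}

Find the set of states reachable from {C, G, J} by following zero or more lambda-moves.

Start with {C, G, J}.
From G via lambda: add E.
From J via lambda: add F.
From E via lambda: add H.
From H via lambda: add A.
No new states can be added; the closed set is {A, C, E, F, G, H, J}.

{A, C, E, F, G, H, J}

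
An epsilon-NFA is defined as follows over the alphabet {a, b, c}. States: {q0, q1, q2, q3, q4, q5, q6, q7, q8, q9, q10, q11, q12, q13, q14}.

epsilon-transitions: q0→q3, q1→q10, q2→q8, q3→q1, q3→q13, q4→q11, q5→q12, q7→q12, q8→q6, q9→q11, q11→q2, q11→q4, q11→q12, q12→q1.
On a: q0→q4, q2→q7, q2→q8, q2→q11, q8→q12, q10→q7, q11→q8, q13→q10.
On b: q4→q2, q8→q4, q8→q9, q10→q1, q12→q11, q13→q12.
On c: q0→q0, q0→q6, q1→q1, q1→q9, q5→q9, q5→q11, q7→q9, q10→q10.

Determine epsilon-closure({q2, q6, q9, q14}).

Start with {q2, q6, q9, q14}.
From q2 via epsilon: add q8.
From q9 via epsilon: add q11.
From q11 via epsilon: add q4, q12.
From q12 via epsilon: add q1.
From q1 via epsilon: add q10.
No new states can be added; the closed set is {q1, q2, q4, q6, q8, q9, q10, q11, q12, q14}.

{q1, q2, q4, q6, q8, q9, q10, q11, q12, q14}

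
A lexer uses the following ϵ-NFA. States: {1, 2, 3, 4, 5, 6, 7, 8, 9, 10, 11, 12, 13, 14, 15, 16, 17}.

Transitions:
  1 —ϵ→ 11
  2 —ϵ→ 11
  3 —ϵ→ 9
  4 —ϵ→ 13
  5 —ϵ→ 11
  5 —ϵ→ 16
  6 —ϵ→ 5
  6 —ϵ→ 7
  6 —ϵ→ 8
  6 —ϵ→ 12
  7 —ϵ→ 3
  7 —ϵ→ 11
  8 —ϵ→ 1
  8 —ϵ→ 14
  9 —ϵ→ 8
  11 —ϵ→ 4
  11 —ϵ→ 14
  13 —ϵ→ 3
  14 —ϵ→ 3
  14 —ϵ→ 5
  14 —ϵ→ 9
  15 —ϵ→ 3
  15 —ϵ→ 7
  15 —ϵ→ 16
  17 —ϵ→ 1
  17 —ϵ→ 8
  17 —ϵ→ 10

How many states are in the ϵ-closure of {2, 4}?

11

Start with {2, 4}.
From 2 via ϵ: add 11.
From 4 via ϵ: add 13.
From 11 via ϵ: add 14.
From 13 via ϵ: add 3.
From 3 via ϵ: add 9.
From 14 via ϵ: add 5.
From 5 via ϵ: add 16.
From 9 via ϵ: add 8.
From 8 via ϵ: add 1.
ϵ-closure = {1, 2, 3, 4, 5, 8, 9, 11, 13, 14, 16}, which has 11 states.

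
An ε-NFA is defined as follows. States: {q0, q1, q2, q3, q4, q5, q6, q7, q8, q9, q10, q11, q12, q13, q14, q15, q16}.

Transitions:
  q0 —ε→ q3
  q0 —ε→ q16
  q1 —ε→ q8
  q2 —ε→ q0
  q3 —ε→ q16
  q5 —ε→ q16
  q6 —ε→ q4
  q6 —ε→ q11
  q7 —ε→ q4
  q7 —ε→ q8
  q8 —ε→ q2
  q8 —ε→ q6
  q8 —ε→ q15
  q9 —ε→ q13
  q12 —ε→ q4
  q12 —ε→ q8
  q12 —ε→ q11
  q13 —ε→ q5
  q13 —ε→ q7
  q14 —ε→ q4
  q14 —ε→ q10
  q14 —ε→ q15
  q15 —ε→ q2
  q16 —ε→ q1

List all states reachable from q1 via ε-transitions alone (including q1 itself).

{q0, q1, q2, q3, q4, q6, q8, q11, q15, q16}

Start with {q1}.
From q1 via ε: add q8.
From q8 via ε: add q2, q6, q15.
From q2 via ε: add q0.
From q6 via ε: add q4, q11.
From q0 via ε: add q3, q16.
No new states can be added; the closed set is {q0, q1, q2, q3, q4, q6, q8, q11, q15, q16}.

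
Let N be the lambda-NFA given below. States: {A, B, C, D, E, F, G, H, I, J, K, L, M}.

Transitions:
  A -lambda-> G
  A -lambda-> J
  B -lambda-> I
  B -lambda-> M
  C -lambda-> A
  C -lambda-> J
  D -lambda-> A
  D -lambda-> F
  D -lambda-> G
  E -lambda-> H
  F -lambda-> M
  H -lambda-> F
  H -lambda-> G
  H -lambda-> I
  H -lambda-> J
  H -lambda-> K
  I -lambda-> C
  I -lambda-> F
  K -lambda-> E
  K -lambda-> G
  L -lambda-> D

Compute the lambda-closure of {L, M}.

{A, D, F, G, J, L, M}

Start with {L, M}.
From L via lambda: add D.
From D via lambda: add A, F, G.
From A via lambda: add J.
No new states can be added; the closed set is {A, D, F, G, J, L, M}.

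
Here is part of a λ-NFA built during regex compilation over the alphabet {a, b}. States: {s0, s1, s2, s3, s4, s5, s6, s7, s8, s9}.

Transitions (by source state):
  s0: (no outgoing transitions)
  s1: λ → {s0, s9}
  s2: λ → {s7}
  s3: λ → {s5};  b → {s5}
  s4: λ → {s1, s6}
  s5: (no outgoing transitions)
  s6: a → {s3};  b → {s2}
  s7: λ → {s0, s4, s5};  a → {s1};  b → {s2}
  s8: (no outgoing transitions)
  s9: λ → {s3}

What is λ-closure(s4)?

Start with {s4}.
From s4 via λ: add s1, s6.
From s1 via λ: add s0, s9.
From s9 via λ: add s3.
From s3 via λ: add s5.
No new states can be added; the closed set is {s0, s1, s3, s4, s5, s6, s9}.

{s0, s1, s3, s4, s5, s6, s9}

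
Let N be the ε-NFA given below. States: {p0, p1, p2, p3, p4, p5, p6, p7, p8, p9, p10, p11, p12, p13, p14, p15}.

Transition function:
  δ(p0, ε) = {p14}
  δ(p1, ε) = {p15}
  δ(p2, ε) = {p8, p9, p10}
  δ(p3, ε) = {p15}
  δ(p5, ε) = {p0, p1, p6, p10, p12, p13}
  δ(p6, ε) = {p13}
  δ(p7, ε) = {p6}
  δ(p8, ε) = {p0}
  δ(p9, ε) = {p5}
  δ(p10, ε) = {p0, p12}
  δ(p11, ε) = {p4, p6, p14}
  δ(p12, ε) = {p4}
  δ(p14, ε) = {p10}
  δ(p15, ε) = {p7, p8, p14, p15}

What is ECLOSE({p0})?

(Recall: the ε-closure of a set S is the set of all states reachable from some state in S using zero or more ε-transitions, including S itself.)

{p0, p4, p10, p12, p14}

Start with {p0}.
From p0 via ε: add p14.
From p14 via ε: add p10.
From p10 via ε: add p12.
From p12 via ε: add p4.
No new states can be added; the closed set is {p0, p4, p10, p12, p14}.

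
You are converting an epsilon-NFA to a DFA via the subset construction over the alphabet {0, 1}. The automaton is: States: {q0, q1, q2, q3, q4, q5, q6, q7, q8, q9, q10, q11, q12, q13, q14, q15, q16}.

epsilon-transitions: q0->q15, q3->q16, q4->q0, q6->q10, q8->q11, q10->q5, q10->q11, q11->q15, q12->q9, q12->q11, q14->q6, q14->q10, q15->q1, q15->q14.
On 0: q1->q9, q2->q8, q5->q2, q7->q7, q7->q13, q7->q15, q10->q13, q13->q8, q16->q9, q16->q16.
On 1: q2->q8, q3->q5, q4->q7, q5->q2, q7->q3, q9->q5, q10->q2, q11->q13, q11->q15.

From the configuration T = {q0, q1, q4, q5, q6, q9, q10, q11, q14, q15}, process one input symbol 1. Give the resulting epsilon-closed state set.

q4 on 1 → {q7}.
q5 on 1 → {q2}.
q9 on 1 → {q5}.
q10 on 1 → {q2}.
q11 on 1 → {q13, q15}.
No 1-transition from q0, q1, q6, q14, q15.
Union after reading 1: {q2, q5, q7, q13, q15}.
Now take the epsilon-closure:
From q15 via epsilon: add q1, q14.
From q14 via epsilon: add q6, q10.
From q10 via epsilon: add q11.
No new states can be added; the closed set is {q1, q2, q5, q6, q7, q10, q11, q13, q14, q15}.

{q1, q2, q5, q6, q7, q10, q11, q13, q14, q15}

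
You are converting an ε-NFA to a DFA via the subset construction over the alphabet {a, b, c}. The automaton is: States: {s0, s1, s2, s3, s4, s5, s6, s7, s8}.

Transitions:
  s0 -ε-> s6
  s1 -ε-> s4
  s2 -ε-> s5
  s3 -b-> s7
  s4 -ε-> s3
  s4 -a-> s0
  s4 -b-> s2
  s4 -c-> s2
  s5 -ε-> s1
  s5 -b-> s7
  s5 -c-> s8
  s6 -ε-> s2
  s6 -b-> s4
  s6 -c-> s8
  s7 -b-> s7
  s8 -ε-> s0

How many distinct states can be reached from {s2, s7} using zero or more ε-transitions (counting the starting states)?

6

Start with {s2, s7}.
From s2 via ε: add s5.
From s5 via ε: add s1.
From s1 via ε: add s4.
From s4 via ε: add s3.
ε-closure = {s1, s2, s3, s4, s5, s7}, which has 6 states.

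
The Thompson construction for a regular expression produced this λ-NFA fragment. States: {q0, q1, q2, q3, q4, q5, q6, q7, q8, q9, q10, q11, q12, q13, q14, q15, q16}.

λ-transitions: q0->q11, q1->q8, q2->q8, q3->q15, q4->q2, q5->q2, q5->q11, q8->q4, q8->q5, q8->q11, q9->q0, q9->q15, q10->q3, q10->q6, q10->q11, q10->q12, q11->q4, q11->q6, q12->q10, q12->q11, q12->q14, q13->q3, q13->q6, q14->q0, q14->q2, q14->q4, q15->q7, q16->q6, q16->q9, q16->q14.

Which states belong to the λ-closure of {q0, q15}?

{q0, q2, q4, q5, q6, q7, q8, q11, q15}

Start with {q0, q15}.
From q0 via λ: add q11.
From q15 via λ: add q7.
From q11 via λ: add q4, q6.
From q4 via λ: add q2.
From q2 via λ: add q8.
From q8 via λ: add q5.
No new states can be added; the closed set is {q0, q2, q4, q5, q6, q7, q8, q11, q15}.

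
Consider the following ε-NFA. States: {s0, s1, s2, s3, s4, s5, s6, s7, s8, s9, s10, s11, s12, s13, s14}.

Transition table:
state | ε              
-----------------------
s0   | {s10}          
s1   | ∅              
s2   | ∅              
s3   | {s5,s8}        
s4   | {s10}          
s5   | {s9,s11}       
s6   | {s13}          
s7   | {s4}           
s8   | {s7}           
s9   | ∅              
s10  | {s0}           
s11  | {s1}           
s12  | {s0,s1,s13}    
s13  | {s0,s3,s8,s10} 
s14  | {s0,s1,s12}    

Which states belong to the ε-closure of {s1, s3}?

{s0, s1, s3, s4, s5, s7, s8, s9, s10, s11}

Start with {s1, s3}.
From s3 via ε: add s5, s8.
From s5 via ε: add s9, s11.
From s8 via ε: add s7.
From s7 via ε: add s4.
From s4 via ε: add s10.
From s10 via ε: add s0.
No new states can be added; the closed set is {s0, s1, s3, s4, s5, s7, s8, s9, s10, s11}.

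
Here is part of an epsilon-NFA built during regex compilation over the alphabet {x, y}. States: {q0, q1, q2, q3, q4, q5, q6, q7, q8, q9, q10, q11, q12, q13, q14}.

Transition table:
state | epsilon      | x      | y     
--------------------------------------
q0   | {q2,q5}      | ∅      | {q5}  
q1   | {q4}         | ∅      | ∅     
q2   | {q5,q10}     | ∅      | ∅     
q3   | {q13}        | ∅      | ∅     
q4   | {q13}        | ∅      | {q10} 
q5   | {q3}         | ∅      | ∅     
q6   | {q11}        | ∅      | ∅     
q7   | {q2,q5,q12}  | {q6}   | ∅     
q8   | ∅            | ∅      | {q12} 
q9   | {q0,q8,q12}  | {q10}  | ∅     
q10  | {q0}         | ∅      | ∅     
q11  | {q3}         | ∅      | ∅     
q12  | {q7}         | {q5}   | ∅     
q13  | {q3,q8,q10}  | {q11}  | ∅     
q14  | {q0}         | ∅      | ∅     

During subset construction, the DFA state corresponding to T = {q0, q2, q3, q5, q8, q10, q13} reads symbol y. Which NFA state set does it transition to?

q0 on y → {q5}.
q8 on y → {q12}.
No y-transition from q2, q3, q5, q10, q13.
Union after reading y: {q5, q12}.
Now take the epsilon-closure:
From q5 via epsilon: add q3.
From q12 via epsilon: add q7.
From q3 via epsilon: add q13.
From q7 via epsilon: add q2.
From q2 via epsilon: add q10.
From q13 via epsilon: add q8.
From q10 via epsilon: add q0.
No new states can be added; the closed set is {q0, q2, q3, q5, q7, q8, q10, q12, q13}.

{q0, q2, q3, q5, q7, q8, q10, q12, q13}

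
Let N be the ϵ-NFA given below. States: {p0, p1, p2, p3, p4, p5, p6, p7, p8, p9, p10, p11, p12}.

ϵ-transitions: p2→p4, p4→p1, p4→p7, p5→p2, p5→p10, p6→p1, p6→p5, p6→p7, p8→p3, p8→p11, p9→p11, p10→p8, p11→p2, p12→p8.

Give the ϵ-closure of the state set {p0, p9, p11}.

{p0, p1, p2, p4, p7, p9, p11}

Start with {p0, p9, p11}.
From p11 via ϵ: add p2.
From p2 via ϵ: add p4.
From p4 via ϵ: add p1, p7.
No new states can be added; the closed set is {p0, p1, p2, p4, p7, p9, p11}.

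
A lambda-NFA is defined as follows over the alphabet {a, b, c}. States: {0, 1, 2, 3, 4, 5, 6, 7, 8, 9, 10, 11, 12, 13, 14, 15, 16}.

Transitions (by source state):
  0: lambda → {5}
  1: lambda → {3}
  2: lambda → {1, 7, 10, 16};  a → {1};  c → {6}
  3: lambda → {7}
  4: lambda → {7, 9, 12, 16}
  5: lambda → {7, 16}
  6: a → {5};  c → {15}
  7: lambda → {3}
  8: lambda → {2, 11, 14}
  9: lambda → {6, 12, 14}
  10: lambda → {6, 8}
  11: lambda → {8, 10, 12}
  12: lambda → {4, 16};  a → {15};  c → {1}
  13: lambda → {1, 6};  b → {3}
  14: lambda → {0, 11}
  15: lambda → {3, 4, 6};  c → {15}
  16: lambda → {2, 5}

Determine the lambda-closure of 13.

{1, 3, 6, 7, 13}

Start with {13}.
From 13 via lambda: add 1, 6.
From 1 via lambda: add 3.
From 3 via lambda: add 7.
No new states can be added; the closed set is {1, 3, 6, 7, 13}.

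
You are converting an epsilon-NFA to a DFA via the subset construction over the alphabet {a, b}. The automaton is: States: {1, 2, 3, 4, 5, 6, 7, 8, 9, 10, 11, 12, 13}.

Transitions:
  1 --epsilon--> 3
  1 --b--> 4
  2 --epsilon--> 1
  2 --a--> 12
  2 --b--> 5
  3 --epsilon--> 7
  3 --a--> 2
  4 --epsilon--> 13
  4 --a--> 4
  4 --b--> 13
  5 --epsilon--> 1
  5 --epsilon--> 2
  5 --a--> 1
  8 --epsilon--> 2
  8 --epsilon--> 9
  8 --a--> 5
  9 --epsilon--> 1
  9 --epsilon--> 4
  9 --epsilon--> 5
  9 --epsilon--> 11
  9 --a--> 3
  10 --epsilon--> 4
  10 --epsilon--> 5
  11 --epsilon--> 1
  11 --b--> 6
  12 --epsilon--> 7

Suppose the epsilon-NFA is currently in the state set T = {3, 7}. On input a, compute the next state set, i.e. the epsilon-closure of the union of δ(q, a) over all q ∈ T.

3 on a → {2}.
No a-transition from 7.
Union after reading a: {2}.
Now take the epsilon-closure:
From 2 via epsilon: add 1.
From 1 via epsilon: add 3.
From 3 via epsilon: add 7.
No new states can be added; the closed set is {1, 2, 3, 7}.

{1, 2, 3, 7}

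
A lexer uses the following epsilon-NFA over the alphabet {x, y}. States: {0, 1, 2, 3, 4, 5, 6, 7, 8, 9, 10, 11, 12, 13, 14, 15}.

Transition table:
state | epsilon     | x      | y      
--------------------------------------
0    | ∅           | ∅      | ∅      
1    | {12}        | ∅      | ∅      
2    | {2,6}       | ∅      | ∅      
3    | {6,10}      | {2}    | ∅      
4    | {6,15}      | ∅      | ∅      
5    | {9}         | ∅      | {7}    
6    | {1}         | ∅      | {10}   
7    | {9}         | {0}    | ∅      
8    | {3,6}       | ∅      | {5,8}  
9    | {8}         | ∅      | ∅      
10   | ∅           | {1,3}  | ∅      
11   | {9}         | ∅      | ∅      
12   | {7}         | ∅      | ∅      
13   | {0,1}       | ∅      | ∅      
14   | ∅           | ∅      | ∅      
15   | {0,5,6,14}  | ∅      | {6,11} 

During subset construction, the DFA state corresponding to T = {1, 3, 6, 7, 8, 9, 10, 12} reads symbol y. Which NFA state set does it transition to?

{1, 3, 5, 6, 7, 8, 9, 10, 12}

6 on y → {10}.
8 on y → {5, 8}.
No y-transition from 1, 3, 7, 9, 10, 12.
Union after reading y: {5, 8, 10}.
Now take the epsilon-closure:
From 5 via epsilon: add 9.
From 8 via epsilon: add 3, 6.
From 6 via epsilon: add 1.
From 1 via epsilon: add 12.
From 12 via epsilon: add 7.
No new states can be added; the closed set is {1, 3, 5, 6, 7, 8, 9, 10, 12}.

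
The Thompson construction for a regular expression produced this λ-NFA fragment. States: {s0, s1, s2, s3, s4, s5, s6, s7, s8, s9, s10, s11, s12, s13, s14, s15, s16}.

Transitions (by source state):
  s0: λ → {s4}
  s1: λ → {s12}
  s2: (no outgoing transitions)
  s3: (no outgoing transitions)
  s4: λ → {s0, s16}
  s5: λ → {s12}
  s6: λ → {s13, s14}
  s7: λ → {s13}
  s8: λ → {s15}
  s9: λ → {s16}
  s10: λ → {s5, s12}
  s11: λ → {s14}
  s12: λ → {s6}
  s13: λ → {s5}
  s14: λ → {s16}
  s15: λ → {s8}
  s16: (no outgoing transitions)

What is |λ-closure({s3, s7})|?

8

Start with {s3, s7}.
From s7 via λ: add s13.
From s13 via λ: add s5.
From s5 via λ: add s12.
From s12 via λ: add s6.
From s6 via λ: add s14.
From s14 via λ: add s16.
λ-closure = {s3, s5, s6, s7, s12, s13, s14, s16}, which has 8 states.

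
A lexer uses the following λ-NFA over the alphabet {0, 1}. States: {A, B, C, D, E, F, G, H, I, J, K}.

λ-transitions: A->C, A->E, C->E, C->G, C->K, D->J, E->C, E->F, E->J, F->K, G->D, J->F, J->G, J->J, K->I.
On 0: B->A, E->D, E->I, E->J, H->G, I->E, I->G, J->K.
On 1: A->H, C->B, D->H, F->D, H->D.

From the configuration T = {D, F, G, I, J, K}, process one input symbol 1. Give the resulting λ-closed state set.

{D, F, G, H, I, J, K}

D on 1 → {H}.
F on 1 → {D}.
No 1-transition from G, I, J, K.
Union after reading 1: {D, H}.
Now take the λ-closure:
From D via λ: add J.
From J via λ: add F, G.
From F via λ: add K.
From K via λ: add I.
No new states can be added; the closed set is {D, F, G, H, I, J, K}.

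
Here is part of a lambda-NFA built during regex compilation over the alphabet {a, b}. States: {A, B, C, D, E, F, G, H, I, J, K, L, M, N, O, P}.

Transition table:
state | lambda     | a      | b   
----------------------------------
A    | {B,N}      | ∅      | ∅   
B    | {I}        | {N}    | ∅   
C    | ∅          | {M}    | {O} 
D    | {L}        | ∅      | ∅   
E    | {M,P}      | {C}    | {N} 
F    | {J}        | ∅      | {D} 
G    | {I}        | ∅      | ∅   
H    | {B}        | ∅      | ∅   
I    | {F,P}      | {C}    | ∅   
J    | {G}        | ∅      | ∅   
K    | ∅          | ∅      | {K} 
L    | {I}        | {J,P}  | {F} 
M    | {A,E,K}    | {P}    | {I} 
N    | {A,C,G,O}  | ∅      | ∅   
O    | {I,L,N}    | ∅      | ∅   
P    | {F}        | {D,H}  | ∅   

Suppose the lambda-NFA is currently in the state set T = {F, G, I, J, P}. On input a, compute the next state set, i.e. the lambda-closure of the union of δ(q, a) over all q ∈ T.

{B, C, D, F, G, H, I, J, L, P}

I on a → {C}.
P on a → {D, H}.
No a-transition from F, G, J.
Union after reading a: {C, D, H}.
Now take the lambda-closure:
From D via lambda: add L.
From H via lambda: add B.
From B via lambda: add I.
From I via lambda: add F, P.
From F via lambda: add J.
From J via lambda: add G.
No new states can be added; the closed set is {B, C, D, F, G, H, I, J, L, P}.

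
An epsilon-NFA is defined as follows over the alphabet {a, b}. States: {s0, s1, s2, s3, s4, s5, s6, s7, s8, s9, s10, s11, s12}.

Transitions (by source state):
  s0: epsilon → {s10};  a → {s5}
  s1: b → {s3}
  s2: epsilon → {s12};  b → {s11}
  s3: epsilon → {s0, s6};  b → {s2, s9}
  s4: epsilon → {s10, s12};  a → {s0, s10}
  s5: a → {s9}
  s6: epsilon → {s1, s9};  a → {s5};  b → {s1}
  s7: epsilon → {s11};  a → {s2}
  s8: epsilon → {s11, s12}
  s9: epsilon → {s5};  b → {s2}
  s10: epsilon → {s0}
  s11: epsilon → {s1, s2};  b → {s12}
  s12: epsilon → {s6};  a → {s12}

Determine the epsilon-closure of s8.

{s1, s2, s5, s6, s8, s9, s11, s12}

Start with {s8}.
From s8 via epsilon: add s11, s12.
From s11 via epsilon: add s1, s2.
From s12 via epsilon: add s6.
From s6 via epsilon: add s9.
From s9 via epsilon: add s5.
No new states can be added; the closed set is {s1, s2, s5, s6, s8, s9, s11, s12}.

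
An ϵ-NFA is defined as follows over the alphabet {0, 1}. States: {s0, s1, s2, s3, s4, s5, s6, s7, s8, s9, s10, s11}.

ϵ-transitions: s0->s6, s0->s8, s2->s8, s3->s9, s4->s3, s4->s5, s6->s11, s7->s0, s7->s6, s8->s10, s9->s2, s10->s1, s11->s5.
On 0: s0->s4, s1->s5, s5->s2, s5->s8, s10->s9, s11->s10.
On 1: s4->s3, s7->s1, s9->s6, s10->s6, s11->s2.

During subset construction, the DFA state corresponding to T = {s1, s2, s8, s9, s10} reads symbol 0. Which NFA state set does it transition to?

{s1, s2, s5, s8, s9, s10}

s1 on 0 → {s5}.
s10 on 0 → {s9}.
No 0-transition from s2, s8, s9.
Union after reading 0: {s5, s9}.
Now take the ϵ-closure:
From s9 via ϵ: add s2.
From s2 via ϵ: add s8.
From s8 via ϵ: add s10.
From s10 via ϵ: add s1.
No new states can be added; the closed set is {s1, s2, s5, s8, s9, s10}.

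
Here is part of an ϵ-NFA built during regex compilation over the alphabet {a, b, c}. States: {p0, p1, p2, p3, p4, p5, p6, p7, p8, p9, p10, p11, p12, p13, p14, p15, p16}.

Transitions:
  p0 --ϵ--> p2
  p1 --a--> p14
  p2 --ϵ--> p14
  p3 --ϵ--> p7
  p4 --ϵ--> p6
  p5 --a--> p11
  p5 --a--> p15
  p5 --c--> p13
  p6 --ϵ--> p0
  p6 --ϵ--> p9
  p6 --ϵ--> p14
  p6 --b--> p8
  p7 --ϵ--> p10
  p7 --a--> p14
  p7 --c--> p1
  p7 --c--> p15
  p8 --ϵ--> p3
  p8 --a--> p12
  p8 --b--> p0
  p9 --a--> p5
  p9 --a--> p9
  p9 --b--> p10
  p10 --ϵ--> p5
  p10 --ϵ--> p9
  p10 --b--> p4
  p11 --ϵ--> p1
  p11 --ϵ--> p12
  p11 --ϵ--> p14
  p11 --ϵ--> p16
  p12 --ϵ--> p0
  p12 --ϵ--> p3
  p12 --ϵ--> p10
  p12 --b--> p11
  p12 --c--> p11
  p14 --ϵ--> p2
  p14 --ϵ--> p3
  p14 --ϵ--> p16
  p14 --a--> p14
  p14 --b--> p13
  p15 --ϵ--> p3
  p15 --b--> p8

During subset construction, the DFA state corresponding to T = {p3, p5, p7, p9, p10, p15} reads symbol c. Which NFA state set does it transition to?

{p1, p3, p5, p7, p9, p10, p13, p15}

p5 on c → {p13}.
p7 on c → {p1, p15}.
No c-transition from p3, p9, p10, p15.
Union after reading c: {p1, p13, p15}.
Now take the ϵ-closure:
From p15 via ϵ: add p3.
From p3 via ϵ: add p7.
From p7 via ϵ: add p10.
From p10 via ϵ: add p5, p9.
No new states can be added; the closed set is {p1, p3, p5, p7, p9, p10, p13, p15}.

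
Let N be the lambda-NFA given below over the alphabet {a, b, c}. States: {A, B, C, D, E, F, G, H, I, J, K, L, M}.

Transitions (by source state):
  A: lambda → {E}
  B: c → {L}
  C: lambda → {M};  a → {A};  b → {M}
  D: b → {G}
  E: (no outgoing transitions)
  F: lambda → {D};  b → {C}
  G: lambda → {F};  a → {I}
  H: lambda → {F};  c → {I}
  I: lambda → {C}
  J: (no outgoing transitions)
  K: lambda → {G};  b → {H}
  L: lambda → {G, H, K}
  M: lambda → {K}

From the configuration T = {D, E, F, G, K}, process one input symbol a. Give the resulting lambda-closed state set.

{C, D, F, G, I, K, M}

G on a → {I}.
No a-transition from D, E, F, K.
Union after reading a: {I}.
Now take the lambda-closure:
From I via lambda: add C.
From C via lambda: add M.
From M via lambda: add K.
From K via lambda: add G.
From G via lambda: add F.
From F via lambda: add D.
No new states can be added; the closed set is {C, D, F, G, I, K, M}.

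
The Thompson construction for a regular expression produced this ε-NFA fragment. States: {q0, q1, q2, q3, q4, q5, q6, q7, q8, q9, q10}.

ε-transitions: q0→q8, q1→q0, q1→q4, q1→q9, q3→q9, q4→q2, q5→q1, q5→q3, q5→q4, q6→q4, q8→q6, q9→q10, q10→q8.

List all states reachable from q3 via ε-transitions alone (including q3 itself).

Start with {q3}.
From q3 via ε: add q9.
From q9 via ε: add q10.
From q10 via ε: add q8.
From q8 via ε: add q6.
From q6 via ε: add q4.
From q4 via ε: add q2.
No new states can be added; the closed set is {q2, q3, q4, q6, q8, q9, q10}.

{q2, q3, q4, q6, q8, q9, q10}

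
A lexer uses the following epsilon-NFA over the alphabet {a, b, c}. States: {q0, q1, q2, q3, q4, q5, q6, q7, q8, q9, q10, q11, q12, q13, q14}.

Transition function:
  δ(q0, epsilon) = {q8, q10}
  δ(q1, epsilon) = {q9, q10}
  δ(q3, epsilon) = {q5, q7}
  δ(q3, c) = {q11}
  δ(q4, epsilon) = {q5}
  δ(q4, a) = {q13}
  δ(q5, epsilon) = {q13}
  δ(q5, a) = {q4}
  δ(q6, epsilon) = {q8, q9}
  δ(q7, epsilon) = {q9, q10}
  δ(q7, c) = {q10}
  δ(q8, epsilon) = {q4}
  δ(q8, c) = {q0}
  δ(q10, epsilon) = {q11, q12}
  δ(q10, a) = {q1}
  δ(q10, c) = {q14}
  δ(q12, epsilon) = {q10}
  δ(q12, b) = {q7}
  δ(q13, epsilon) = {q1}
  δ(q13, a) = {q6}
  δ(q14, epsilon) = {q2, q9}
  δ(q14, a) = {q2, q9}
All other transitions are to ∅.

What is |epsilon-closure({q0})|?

Start with {q0}.
From q0 via epsilon: add q8, q10.
From q8 via epsilon: add q4.
From q10 via epsilon: add q11, q12.
From q4 via epsilon: add q5.
From q5 via epsilon: add q13.
From q13 via epsilon: add q1.
From q1 via epsilon: add q9.
epsilon-closure = {q0, q1, q4, q5, q8, q9, q10, q11, q12, q13}, which has 10 states.

10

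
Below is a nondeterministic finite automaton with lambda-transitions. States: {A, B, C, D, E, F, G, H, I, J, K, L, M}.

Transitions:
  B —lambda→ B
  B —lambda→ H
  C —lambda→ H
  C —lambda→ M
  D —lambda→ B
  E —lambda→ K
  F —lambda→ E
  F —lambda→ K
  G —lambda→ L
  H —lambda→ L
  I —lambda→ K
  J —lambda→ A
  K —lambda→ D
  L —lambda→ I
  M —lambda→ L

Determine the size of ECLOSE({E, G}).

8

Start with {E, G}.
From E via lambda: add K.
From G via lambda: add L.
From K via lambda: add D.
From L via lambda: add I.
From D via lambda: add B.
From B via lambda: add H.
lambda-closure = {B, D, E, G, H, I, K, L}, which has 8 states.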